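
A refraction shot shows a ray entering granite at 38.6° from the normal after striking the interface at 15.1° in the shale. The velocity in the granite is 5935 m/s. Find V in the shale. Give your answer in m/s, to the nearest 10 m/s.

2480 m/s

sin 15.1° = 0.2605; sin 38.6° = 0.6239.
V₁ = V₂·(sin θ₁/sin θ₂) = 5935·(0.2605/0.6239) = 2478.19 m/s.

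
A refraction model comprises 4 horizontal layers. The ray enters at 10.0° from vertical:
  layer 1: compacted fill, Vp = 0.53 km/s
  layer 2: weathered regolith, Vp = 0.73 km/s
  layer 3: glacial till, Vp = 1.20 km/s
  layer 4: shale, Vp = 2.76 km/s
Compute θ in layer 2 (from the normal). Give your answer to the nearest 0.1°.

Snell's law across each interface conserves sin θ / V, so sin θ_2 = V_2·sin θ₁/V₁.
sin θ_2 = 0.73 × sin 10.0° / 0.53 = 0.2392.
θ_2 = 13.84° from the vertical.

13.8°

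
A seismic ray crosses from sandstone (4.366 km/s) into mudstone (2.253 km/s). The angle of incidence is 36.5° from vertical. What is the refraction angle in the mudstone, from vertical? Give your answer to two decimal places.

17.88°

sin θ₁/V₁ = sin θ₂/V₂ ⇒ sin θ₂ = 2.253·sin 36.5°/4.366 = 2.253·0.5948/4.366 = 0.3069.
θ₂ = arcsin 0.3069 = 17.88° from the normal.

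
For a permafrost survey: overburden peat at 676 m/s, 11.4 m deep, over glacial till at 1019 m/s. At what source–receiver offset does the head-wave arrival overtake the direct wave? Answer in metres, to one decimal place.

50.7 m

θ_c = arcsin(676/1019) = 41.56°, so cos θ_c = 0.7483 and tᵢ = 2h cos θ_c/V₁ = 0.0252 s.
At crossover x/V₁ = x/V₂ + tᵢ ⇒ x = tᵢ/(1/V₁ − 1/V₂) = 0.02524/(1.4793e-03 − 9.8135e-04) = 50.68 m.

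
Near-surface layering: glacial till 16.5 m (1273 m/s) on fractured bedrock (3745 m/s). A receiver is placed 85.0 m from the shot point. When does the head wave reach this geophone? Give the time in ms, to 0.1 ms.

47.1 ms

θ_c = arcsin(V₁/V₂) = arcsin(1273/3745) = 19.87°, cos θ_c = 0.9405.
Intercept time tᵢ = 2h cos θ_c / V₁ = 2·16.5·0.9405/1273 = 0.02438 s.
t = x/V₂ + tᵢ = 85.0/3745 + 0.02438 = 0.04708 s.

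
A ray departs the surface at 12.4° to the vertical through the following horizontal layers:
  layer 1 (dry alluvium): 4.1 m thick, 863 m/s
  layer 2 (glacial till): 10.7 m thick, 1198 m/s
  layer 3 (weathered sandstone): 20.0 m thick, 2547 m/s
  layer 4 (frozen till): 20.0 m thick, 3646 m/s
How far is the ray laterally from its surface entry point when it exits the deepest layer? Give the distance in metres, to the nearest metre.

Ray parameter p = sin 12.4° / 863 m/s = 2.4882e-04 s/m.
Layer 1: θ = 12.40°; offset = 4.1·tan 12.40° = 0.901 m.
Layer 2: sin θ = p·1198 = 0.2981 → θ = 17.34°; offset = 10.7·tan 17.34° = 3.341 m.
Layer 3: sin θ = p·2547 = 0.6338 → θ = 39.33°; offset = 20.0·tan 39.33° = 16.386 m.
Layer 4: sin θ = p·3646 = 0.9072 → θ = 65.12°; offset = 20.0·tan 65.12° = 43.132 m.
Total horizontal offset = 63.761 m.

64 m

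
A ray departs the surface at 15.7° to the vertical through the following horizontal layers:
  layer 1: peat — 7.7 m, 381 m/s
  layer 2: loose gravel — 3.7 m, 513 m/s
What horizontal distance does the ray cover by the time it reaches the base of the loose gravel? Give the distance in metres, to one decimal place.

3.6 m

Apply Snell's law at each interface; in layer i the horizontal offset is hᵢ·tan θᵢ.
Layer 1: θ = 15.70°; offset = 7.7·tan 15.70° = 2.164 m.
Layer 2: sin θ = 513·sin 15.7°/381 = 0.3644, θ = 21.37°; offset = 3.7·tan 21.37° = 1.448 m.
Summing the layer offsets gives 3.612 m.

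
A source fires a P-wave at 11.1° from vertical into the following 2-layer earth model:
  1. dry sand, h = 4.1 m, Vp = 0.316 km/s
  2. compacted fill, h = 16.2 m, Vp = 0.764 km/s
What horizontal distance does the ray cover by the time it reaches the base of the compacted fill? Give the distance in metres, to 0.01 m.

9.32 m

Apply Snell's law at each interface; in layer i the horizontal offset is hᵢ·tan θᵢ.
Layer 1: θ = 11.10°; offset = 4.1·tan 11.10° = 0.8044 m.
Layer 2: sin θ = 0.764·sin 11.1°/0.316 = 0.4655, θ = 27.74°; offset = 16.2·tan 27.74° = 8.5197 m.
Σ offsets = 9.3241 m.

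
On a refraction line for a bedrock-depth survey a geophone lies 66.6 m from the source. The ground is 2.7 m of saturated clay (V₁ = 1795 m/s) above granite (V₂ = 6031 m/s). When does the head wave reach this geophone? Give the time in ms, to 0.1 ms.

13.9 ms

θ_c = arcsin(V₁/V₂) = arcsin(1795/6031) = 17.32°, cos θ_c = 0.9547.
Intercept time tᵢ = 2h cos θ_c / V₁ = 2·2.7·0.9547/1795 = 0.00287 s.
t = x/V₂ + tᵢ = 66.6/6031 + 0.00287 = 0.01391 s.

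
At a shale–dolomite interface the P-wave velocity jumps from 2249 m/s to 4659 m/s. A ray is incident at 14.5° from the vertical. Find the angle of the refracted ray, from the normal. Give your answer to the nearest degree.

31°

Snell's law: sin θ₂ = (V₂/V₁)·sin θ₁ = (4659/2249)·sin 14.5° = 0.5187.
θ₂ = sin⁻¹(0.5187) = 31.24° (from vertical).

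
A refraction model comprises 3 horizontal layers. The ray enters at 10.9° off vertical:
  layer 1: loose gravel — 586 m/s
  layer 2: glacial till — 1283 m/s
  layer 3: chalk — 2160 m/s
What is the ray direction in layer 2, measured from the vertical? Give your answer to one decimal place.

Snell's law across each interface conserves sin θ / V, so sin θ_2 = V_2·sin θ₁/V₁.
sin θ_2 = 1283 × sin 10.9° / 586 = 0.4140.
θ_2 = arcsin 0.4140 = 24.46°.

24.5°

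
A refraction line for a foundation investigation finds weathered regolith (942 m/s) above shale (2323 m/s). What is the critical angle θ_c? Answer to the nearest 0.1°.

Critical incidence: sin θ_c = V₁/V₂ = 942/2323 = 0.4055.
θ_c = arcsin 0.4055 = 23.92°.

23.9°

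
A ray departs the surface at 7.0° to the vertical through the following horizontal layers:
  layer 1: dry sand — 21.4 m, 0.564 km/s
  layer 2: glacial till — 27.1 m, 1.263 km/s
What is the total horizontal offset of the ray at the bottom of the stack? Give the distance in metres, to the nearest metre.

Apply Snell's law at each interface; in layer i the horizontal offset is hᵢ·tan θᵢ.
Layer 1: θ = 7.00°; offset = 21.4·tan 7.00° = 2.628 m.
Layer 2: sin θ = 1.263·sin 7.0°/0.564 = 0.2729, θ = 15.84°; offset = 27.1·tan 15.84° = 7.688 m.
Summing the layer offsets gives 10.315 m.

10 m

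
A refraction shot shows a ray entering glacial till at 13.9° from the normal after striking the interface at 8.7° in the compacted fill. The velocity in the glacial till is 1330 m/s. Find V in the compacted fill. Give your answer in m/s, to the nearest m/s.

837 m/s

sin 8.7° = 0.1513; sin 13.9° = 0.2402.
V₁ = V₂·(sin θ₁/sin θ₂) = 1330·(0.1513/0.2402) = 837.44 m/s.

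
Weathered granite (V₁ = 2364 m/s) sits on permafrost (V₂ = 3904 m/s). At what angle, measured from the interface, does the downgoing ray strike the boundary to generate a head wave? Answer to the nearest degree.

At critical incidence the refracted ray runs along the interface (θ₂ = 90°), so sin θ_c = V₁/V₂.
θ_c = arcsin(2364/3904) = arcsin 0.6055 = 37.27°.
Measured from the interface: 90° − 37.27° = 52.73°.

53°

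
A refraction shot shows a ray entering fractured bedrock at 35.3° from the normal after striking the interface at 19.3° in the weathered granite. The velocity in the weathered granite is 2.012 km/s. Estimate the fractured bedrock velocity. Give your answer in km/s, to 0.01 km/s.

3.52 km/s

Snell's law: sin 19.3°/V₁ = sin 35.3°/V₂.
V₂ = V₁·sin 35.3°/sin 19.3° = 2.012 × 1.7484 = 3.52 km/s.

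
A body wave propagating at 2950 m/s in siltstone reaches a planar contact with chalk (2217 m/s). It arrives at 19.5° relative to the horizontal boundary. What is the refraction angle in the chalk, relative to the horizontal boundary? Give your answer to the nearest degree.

Angle from the normal: 90° − 19.5° = 70.5°.
sin θ₁/V₁ = sin θ₂/V₂ ⇒ sin θ₂ = 2217·sin 70.5°/2950 = 2217·0.9426/2950 = 0.7084.
θ₂ = sin⁻¹(0.7084) = 45.11° (from vertical).
From the interface: 90° − 45.11° = 44.89°.

45°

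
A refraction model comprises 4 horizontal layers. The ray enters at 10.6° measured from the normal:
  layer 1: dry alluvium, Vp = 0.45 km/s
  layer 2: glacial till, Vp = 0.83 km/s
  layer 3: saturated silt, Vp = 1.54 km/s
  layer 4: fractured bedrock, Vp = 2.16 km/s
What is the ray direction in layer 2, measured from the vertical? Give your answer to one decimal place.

Ray parameter p = sin 10.6° / 0.45 = 4.0878e-01 s/km.
sin θ_2 = p·V_2 = 4.0878e-01 × 0.83 = 0.3393.
θ_2 = 19.83° from the vertical.

19.8°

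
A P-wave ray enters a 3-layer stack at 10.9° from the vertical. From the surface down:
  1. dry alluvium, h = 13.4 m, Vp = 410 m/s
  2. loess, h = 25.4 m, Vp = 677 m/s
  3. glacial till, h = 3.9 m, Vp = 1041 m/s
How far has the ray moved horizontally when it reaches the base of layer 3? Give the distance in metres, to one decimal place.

13.1 m

p = sin θ₁/V₁ = sin 10.9°/410 = 4.6121e-04 s/m is conserved through the stack.
Layer 1: θ = 10.90°; offset = 13.4·tan 10.90° = 2.580 m.
Layer 2: sin θ = p·677 = 0.3122 → θ = 18.19°; offset = 25.4·tan 18.19° = 8.348 m.
Layer 3: sin θ = p·1041 = 0.4801 → θ = 28.69°; offset = 3.9·tan 28.69° = 2.135 m.
Σ offsets = 13.063 m.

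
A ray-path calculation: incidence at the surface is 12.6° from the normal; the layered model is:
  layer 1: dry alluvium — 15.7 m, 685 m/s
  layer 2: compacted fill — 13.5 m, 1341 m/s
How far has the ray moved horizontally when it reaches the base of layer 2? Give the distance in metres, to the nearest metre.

10 m

Ray parameter p = sin 12.6° / 685 m/s = 3.1846e-04 s/m.
Layer 1: θ = 12.60°; offset = 15.7·tan 12.60° = 3.509 m.
Layer 2: sin θ = p·1341 = 0.4271 → θ = 25.28°; offset = 13.5·tan 25.28° = 6.376 m.
Total horizontal offset = 9.885 m.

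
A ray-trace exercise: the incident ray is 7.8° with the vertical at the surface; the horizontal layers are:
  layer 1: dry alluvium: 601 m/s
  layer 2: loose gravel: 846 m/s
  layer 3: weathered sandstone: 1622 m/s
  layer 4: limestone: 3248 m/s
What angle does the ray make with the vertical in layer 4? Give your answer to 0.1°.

Snell's law across each interface conserves sin θ / V, so sin θ_4 = V_4·sin θ₁/V₁.
sin θ_4 = 3248 × sin 7.8° / 601 = 0.7335.
θ_4 = 47.18° from the vertical.

47.2°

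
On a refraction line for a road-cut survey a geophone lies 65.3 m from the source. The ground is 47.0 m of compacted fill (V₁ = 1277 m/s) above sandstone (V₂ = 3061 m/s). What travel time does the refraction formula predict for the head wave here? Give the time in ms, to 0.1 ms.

θ_c = arcsin(V₁/V₂) = arcsin(1277/3061) = 24.66°, cos θ_c = 0.9088.
Intercept time tᵢ = 2h cos θ_c / V₁ = 2·47.0·0.9088/1277 = 0.06690 s.
t = x/V₂ + tᵢ = 65.3/3061 + 0.06690 = 0.08823 s.

88.2 ms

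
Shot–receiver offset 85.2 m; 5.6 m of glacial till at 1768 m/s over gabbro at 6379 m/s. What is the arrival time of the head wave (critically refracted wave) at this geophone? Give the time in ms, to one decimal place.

19.4 ms

t = x/V₂ + 2h·√(V₂²−V₁²)/(V₁V₂).
√(V₂²−V₁²) = √(6379²−1768²) = 6129.1 m/s; delay term = 2·5.6·6129.1/(1768·6379) = 0.00609 s.
t = 85.2/6379 + 0.00609 = 0.01944 s.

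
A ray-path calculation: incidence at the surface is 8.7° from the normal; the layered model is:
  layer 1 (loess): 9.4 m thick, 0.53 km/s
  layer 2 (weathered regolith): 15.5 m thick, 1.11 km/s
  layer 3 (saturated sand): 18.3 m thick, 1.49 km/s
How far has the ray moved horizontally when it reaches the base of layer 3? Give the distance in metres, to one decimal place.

15.2 m

Apply Snell's law at each interface; in layer i the horizontal offset is hᵢ·tan θᵢ.
Layer 1: θ = 8.70°; offset = 9.4·tan 8.70° = 1.438 m.
Layer 2: sin θ = 1.11·sin 8.7°/0.53 = 0.3168, θ = 18.47°; offset = 15.5·tan 18.47° = 5.177 m.
Layer 3: sin θ = 1.49·sin 8.7°/0.53 = 0.4252, θ = 25.17°; offset = 18.3·tan 25.17° = 8.598 m.
Σ offsets = 15.213 m.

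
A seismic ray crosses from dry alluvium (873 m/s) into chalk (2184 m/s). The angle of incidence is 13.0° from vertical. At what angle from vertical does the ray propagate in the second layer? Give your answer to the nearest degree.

sin θ₁/V₁ = sin θ₂/V₂ ⇒ sin θ₂ = 2184·sin 13.0°/873 = 2184·0.2250/873 = 0.5628.
θ₂ = sin⁻¹(0.5628) = 34.25° (from vertical).

34°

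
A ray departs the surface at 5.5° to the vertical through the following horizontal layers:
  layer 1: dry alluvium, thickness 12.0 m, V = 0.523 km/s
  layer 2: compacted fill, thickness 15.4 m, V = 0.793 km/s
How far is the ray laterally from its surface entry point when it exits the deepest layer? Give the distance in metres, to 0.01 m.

p = sin θ₁/V₁ = sin 5.5°/0.523 = 1.8326e-01 s/km is conserved through the stack.
Layer 1: θ = 5.50°; offset = 12.0·tan 5.50° = 1.1555 m.
Layer 2: sin θ = p·0.793 = 0.1453 → θ = 8.36°; offset = 15.4·tan 8.36° = 2.2620 m.
Total horizontal offset = 3.4175 m.

3.42 m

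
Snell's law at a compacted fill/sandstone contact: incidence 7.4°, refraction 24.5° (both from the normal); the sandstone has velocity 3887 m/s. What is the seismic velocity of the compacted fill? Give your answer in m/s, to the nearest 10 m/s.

sin 7.4° = 0.1288; sin 24.5° = 0.4147.
V₁ = V₂·(sin θ₁/sin θ₂) = 3887·(0.1288/0.4147) = 1207.23 m/s.

1210 m/s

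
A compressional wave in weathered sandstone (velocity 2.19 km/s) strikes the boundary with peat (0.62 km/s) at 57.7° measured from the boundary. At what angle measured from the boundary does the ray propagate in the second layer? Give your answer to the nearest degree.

81°

Angle from the normal: 90° − 57.7° = 32.3°.
Snell's law: sin θ₂ = (V₂/V₁)·sin θ₁ = (0.62/2.19)·sin 32.3° = 0.1513.
θ₂ = arcsin 0.1513 = 8.70° from the normal.
From the interface: 90° − 8.70° = 81.30°.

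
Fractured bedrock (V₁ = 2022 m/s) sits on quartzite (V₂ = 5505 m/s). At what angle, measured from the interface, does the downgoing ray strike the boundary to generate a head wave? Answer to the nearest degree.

Critical incidence: sin θ_c = V₁/V₂ = 2022/5505 = 0.3673.
θ_c = arcsin 0.3673 = 21.55°.
Measured from the interface: 90° − 21.55° = 68.45°.

68°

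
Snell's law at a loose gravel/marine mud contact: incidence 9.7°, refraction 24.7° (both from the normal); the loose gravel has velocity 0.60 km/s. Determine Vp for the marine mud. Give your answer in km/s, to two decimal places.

1.49 km/s

Snell's law: sin 9.7°/V₁ = sin 24.7°/V₂.
V₂ = V₁·sin 24.7°/sin 9.7° = 0.60 × 2.4801 = 1.49 km/s.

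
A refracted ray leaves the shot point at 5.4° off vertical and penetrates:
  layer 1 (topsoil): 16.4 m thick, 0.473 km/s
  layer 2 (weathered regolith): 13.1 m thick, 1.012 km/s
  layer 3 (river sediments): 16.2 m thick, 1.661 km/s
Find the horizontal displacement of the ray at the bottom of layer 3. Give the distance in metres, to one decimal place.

Apply Snell's law at each interface; in layer i the horizontal offset is hᵢ·tan θᵢ.
Layer 1: θ = 5.40°; offset = 16.4·tan 5.40° = 1.550 m.
Layer 2: sin θ = 1.012·sin 5.4°/0.473 = 0.2013, θ = 11.62°; offset = 13.1·tan 11.62° = 2.693 m.
Layer 3: sin θ = 1.661·sin 5.4°/0.473 = 0.3305, θ = 19.30°; offset = 16.2·tan 19.30° = 5.672 m.
Total horizontal offset = 9.915 m.

9.9 m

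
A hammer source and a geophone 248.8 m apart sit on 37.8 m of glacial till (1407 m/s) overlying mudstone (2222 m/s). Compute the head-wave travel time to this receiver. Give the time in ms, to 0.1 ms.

θ_c = arcsin(V₁/V₂) = arcsin(1407/2222) = 39.29°, cos θ_c = 0.7740.
Intercept time tᵢ = 2h cos θ_c / V₁ = 2·37.8·0.7740/1407 = 0.04159 s.
t = x/V₂ + tᵢ = 248.8/2222 + 0.04159 = 0.15356 s.

153.6 ms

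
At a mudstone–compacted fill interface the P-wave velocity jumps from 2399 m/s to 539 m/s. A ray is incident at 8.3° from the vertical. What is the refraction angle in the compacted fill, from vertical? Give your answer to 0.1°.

sin θ₁/V₁ = sin θ₂/V₂ ⇒ sin θ₂ = 539·sin 8.3°/2399 = 539·0.1444/2399 = 0.0324.
θ₂ = arcsin 0.0324 = 1.86° from the normal.

1.9°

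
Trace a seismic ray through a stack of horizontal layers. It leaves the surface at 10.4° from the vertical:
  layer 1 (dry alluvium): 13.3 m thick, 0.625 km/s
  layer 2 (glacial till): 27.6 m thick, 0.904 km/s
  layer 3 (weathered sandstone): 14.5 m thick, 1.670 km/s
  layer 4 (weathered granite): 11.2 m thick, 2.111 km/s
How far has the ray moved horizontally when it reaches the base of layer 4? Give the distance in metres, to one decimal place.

Apply Snell's law at each interface; in layer i the horizontal offset is hᵢ·tan θᵢ.
Layer 1: θ = 10.40°; offset = 13.3·tan 10.40° = 2.441 m.
Layer 2: sin θ = 0.904·sin 10.4°/0.625 = 0.2611, θ = 15.14°; offset = 27.6·tan 15.14° = 7.465 m.
Layer 3: sin θ = 1.670·sin 10.4°/0.625 = 0.4823, θ = 28.84°; offset = 14.5·tan 28.84° = 7.984 m.
Layer 4: sin θ = 2.111·sin 10.4°/0.625 = 0.6097, θ = 37.57°; offset = 11.2·tan 37.57° = 8.616 m.
Summing the layer offsets gives 26.506 m.

26.5 m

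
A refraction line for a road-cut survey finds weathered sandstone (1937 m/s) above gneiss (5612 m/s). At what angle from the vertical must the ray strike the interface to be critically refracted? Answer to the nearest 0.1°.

At critical incidence the refracted ray runs along the interface (θ₂ = 90°), so sin θ_c = V₁/V₂.
θ_c = arcsin(1937/5612) = arcsin 0.3452 = 20.19°.

20.2°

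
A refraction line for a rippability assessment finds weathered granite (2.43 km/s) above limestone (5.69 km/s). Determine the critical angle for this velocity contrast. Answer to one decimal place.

25.3°

At critical incidence the refracted ray runs along the interface (θ₂ = 90°), so sin θ_c = V₁/V₂.
θ_c = arcsin(2.43/5.69) = arcsin 0.4271 = 25.28°.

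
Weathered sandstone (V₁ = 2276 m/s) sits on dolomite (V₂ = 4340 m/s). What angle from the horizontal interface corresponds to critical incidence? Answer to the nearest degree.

58°

Critical incidence: sin θ_c = V₁/V₂ = 2276/4340 = 0.5244.
θ_c = arcsin 0.5244 = 31.63°.
Measured from the interface: 90° − 31.63° = 58.37°.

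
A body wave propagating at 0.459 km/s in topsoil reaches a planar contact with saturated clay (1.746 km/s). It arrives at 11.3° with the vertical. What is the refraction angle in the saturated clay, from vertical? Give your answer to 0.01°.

sin θ₁/V₁ = sin θ₂/V₂ ⇒ sin θ₂ = 1.746·sin 11.3°/0.459 = 1.746·0.1959/0.459 = 0.7454.
θ₂ = sin⁻¹(0.7454) = 48.19° (from vertical).

48.19°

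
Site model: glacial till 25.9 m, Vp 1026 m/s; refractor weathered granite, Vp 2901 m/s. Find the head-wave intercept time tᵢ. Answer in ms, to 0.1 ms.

tᵢ = 2h·√(V₂²−V₁²)/(V₁V₂).
√(V₂²−V₁²) = √(2901²−1026²) = 2713.5 m/s.
tᵢ = 2·25.9·2713.5/(1026·2901) = 0.04722 s.

47.2 ms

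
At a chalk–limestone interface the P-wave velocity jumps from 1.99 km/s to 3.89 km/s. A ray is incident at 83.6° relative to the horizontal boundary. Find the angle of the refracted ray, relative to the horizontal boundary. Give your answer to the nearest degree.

Convert to the normal: θ₁ = 90° − 83.6° = 6.4°.
sin θ₁/V₁ = sin θ₂/V₂ ⇒ sin θ₂ = 3.89·sin 6.4°/1.99 = 3.89·0.1115/1.99 = 0.2179.
θ₂ = sin⁻¹(0.2179) = 12.59° (from vertical).
From the interface: 90° − 12.59° = 77.41°.

77°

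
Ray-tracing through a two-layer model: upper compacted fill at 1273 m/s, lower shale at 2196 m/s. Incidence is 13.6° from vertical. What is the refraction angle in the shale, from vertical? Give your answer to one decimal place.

23.9°

Snell's law: sin θ₂ = (V₂/V₁)·sin θ₁ = (2196/1273)·sin 13.6° = 0.4056.
θ₂ = sin⁻¹(0.4056) = 23.93° (from vertical).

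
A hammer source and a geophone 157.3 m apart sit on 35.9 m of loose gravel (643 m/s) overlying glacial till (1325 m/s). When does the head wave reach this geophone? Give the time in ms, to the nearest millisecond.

216 ms

θ_c = arcsin(V₁/V₂) = arcsin(643/1325) = 29.03°, cos θ_c = 0.8744.
Intercept time tᵢ = 2h cos θ_c / V₁ = 2·35.9·0.8744/643 = 0.09763 s.
t = x/V₂ + tᵢ = 157.3/1325 + 0.09763 = 0.21635 s.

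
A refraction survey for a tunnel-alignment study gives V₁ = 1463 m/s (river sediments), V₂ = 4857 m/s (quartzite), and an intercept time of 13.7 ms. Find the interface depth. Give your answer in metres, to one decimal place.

10.5 m

θ_c = arcsin(1463/4857) = 17.53°; cos θ_c = 0.9536.
tᵢ = 2h cos θ_c/V₁ ⇒ h = tᵢ·V₁/(2 cos θ_c) = 0.0137·1463/(2·0.9536) = 10.51 m.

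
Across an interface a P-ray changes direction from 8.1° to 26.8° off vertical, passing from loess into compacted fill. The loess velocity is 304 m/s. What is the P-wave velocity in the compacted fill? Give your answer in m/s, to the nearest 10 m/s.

970 m/s

sin 8.1° = 0.1409; sin 26.8° = 0.4509.
V₂ = V₁·(sin θ₂/sin θ₁) = 304·(0.4509/0.1409) = 972.79 m/s.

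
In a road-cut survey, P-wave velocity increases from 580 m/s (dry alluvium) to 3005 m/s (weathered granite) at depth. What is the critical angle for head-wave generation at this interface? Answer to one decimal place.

At critical incidence the refracted ray runs along the interface (θ₂ = 90°), so sin θ_c = V₁/V₂.
θ_c = arcsin(580/3005) = arcsin 0.1930 = 11.13°.

11.1°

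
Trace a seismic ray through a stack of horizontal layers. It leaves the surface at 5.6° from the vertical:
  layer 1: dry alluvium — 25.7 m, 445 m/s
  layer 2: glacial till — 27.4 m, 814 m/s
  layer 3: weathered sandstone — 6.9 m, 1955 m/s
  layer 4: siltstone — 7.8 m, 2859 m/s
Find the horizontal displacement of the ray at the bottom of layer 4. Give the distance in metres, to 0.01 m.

Ray parameter p = sin 5.6° / 445 m/s = 2.1929e-04 s/m.
Layer 1: θ = 5.60°; offset = 25.7·tan 5.60° = 2.5199 m.
Layer 2: sin θ = p·814 = 0.1785 → θ = 10.28°; offset = 27.4·tan 10.28° = 4.9707 m.
Layer 3: sin θ = p·1955 = 0.4287 → θ = 25.39°; offset = 6.9·tan 25.39° = 3.2742 m.
Layer 4: sin θ = p·2859 = 0.6269 → θ = 38.82°; offset = 7.8·tan 38.82° = 6.2769 m.
Σ offsets = 17.0418 m.

17.04 m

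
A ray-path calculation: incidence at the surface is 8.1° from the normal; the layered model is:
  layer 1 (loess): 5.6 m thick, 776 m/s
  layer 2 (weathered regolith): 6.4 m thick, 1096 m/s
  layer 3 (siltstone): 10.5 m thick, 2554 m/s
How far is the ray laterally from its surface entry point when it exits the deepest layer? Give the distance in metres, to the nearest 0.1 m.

7.6 m

p = sin θ₁/V₁ = sin 8.1°/776 = 1.8157e-04 s/m is conserved through the stack.
Layer 1: θ = 8.10°; offset = 5.6·tan 8.10° = 0.797 m.
Layer 2: sin θ = p·1096 = 0.1990 → θ = 11.48°; offset = 6.4·tan 11.48° = 1.300 m.
Layer 3: sin θ = p·2554 = 0.4637 → θ = 27.63°; offset = 10.5·tan 27.63° = 5.496 m.
Total horizontal offset = 7.593 m.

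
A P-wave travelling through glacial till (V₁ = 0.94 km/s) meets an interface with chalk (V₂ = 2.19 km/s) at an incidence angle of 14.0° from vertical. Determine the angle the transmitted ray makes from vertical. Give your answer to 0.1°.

34.3°

sin θ₁/V₁ = sin θ₂/V₂ ⇒ sin θ₂ = 2.19·sin 14.0°/0.94 = 2.19·0.2419/0.94 = 0.5636.
θ₂ = arcsin 0.5636 = 34.31° from the normal.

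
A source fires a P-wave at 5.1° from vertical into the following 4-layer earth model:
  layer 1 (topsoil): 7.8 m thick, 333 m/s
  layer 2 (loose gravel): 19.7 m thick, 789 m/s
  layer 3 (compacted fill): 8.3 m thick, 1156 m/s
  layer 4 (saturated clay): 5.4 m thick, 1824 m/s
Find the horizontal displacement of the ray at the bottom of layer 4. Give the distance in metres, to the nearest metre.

11 m

p = sin θ₁/V₁ = sin 5.1°/333 = 2.6695e-04 s/m is conserved through the stack.
Layer 1: θ = 5.10°; offset = 7.8·tan 5.10° = 0.696 m.
Layer 2: sin θ = p·789 = 0.2106 → θ = 12.16°; offset = 19.7·tan 12.16° = 4.244 m.
Layer 3: sin θ = p·1156 = 0.3086 → θ = 17.97°; offset = 8.3·tan 17.97° = 2.693 m.
Layer 4: sin θ = p·1824 = 0.4869 → θ = 29.14°; offset = 5.4·tan 29.14° = 3.010 m.
Total horizontal offset = 10.644 m.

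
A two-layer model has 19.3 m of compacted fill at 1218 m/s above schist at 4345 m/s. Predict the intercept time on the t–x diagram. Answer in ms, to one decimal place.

30.4 ms

θ_c = arcsin(V₁/V₂) = arcsin(1218/4345) = 16.28°; cos θ_c = 0.9599.
tᵢ = 2h·cos θ_c / V₁ = 2·19.3·0.9599 / 1218 = 0.03042 s.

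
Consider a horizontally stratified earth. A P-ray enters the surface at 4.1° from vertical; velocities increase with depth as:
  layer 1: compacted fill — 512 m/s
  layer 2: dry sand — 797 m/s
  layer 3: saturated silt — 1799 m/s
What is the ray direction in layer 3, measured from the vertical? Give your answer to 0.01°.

14.55°

Snell's law across each interface conserves sin θ / V, so sin θ_3 = V_3·sin θ₁/V₁.
sin θ_3 = 1799 × sin 4.1° / 512 = 0.2512.
θ_3 = 14.55° from the vertical.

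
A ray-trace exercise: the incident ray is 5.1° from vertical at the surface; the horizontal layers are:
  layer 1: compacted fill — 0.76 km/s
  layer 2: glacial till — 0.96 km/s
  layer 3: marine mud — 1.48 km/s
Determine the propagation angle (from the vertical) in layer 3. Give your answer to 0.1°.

10.0°

Ray parameter p = sin 5.1° / 0.76 = 1.1697e-01 s/km.
sin θ_3 = p·V_3 = 1.1697e-01 × 1.48 = 0.1731.
θ_3 = arcsin 0.1731 = 9.97°.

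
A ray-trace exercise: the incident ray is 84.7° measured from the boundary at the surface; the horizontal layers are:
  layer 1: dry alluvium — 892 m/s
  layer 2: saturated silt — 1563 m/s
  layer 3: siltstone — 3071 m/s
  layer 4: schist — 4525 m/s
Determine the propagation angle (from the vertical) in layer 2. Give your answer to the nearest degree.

9°

From the normal: θ₁ = 90° − 84.7° = 5.3°.
Ray parameter p = sin 5.3° / 892 = 1.0355e-04 s/m.
sin θ_2 = p·V_2 = 1.0355e-04 × 1563 = 0.1619.
θ_2 = arcsin 0.1619 = 9.31°.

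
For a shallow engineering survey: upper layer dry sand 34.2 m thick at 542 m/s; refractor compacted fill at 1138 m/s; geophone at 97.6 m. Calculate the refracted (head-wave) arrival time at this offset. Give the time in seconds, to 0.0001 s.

t = x/V₂ + 2h·√(V₂²−V₁²)/(V₁V₂).
√(V₂²−V₁²) = √(1138²−542²) = 1000.6 m/s; delay term = 2·34.2·1000.6/(542·1138) = 0.11097 s.
t = 97.6/1138 + 0.11097 = 0.19673 s.

0.1967 s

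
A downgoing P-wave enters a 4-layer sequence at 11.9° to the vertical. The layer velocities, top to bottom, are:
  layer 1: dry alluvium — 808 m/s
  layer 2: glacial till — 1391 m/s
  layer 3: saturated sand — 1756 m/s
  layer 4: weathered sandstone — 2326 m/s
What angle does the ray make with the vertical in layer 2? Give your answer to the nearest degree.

21°

Snell's law across each interface conserves sin θ / V, so sin θ_2 = V_2·sin θ₁/V₁.
sin θ_2 = 1391 × sin 11.9° / 808 = 0.3550.
θ_2 = arcsin 0.3550 = 20.79°.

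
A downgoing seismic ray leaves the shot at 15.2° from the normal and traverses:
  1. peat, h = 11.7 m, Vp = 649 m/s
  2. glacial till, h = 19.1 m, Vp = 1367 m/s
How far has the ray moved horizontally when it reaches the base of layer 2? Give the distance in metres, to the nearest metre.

Ray parameter p = sin 15.2° / 649 m/s = 4.0399e-04 s/m.
Layer 1: θ = 15.20°; offset = 11.7·tan 15.20° = 3.179 m.
Layer 2: sin θ = p·1367 = 0.5523 → θ = 33.52°; offset = 19.1·tan 33.52° = 12.652 m.
Σ offsets = 15.831 m.

16 m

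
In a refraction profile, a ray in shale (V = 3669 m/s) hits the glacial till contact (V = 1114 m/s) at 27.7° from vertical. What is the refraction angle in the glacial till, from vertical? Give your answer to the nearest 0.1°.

Snell's law: sin θ₂ = (V₂/V₁)·sin θ₁ = (1114/3669)·sin 27.7° = 0.1411.
θ₂ = sin⁻¹(0.1411) = 8.11° (from vertical).

8.1°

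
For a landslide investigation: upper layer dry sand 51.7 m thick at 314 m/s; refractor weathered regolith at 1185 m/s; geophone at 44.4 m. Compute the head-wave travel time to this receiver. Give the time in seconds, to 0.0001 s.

0.3550 s

t = x/V₂ + 2h·√(V₂²−V₁²)/(V₁V₂).
√(V₂²−V₁²) = √(1185²−314²) = 1142.6 m/s; delay term = 2·51.7·1142.6/(314·1185) = 0.31753 s.
t = 44.4/1185 + 0.31753 = 0.35500 s.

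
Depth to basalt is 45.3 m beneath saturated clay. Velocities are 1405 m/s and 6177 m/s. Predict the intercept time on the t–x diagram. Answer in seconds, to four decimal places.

0.0628 s

tᵢ = 2h·√(V₂²−V₁²)/(V₁V₂).
√(V₂²−V₁²) = √(6177²−1405²) = 6015.1 m/s.
tᵢ = 2·45.3·6015.1/(1405·6177) = 0.06279 s.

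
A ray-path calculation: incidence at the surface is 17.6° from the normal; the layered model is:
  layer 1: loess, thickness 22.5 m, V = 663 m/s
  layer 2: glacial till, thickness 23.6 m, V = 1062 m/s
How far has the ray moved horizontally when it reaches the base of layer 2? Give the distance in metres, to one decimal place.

Apply Snell's law at each interface; in layer i the horizontal offset is hᵢ·tan θᵢ.
Layer 1: θ = 17.60°; offset = 22.5·tan 17.60° = 7.137 m.
Layer 2: sin θ = 1062·sin 17.6°/663 = 0.4843, θ = 28.97°; offset = 23.6·tan 28.97° = 13.065 m.
Σ offsets = 20.203 m.

20.2 m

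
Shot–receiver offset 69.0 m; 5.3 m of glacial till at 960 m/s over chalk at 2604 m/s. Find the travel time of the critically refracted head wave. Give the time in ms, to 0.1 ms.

θ_c = arcsin(V₁/V₂) = arcsin(960/2604) = 21.63°, cos θ_c = 0.9296.
Intercept time tᵢ = 2h cos θ_c / V₁ = 2·5.3·0.9296/960 = 0.01026 s.
t = x/V₂ + tᵢ = 69.0/2604 + 0.01026 = 0.03676 s.

36.8 ms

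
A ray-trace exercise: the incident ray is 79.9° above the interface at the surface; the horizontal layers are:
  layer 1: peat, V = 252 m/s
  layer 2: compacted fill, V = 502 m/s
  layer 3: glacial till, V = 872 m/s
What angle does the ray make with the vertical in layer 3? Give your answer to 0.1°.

37.4°

From the normal: θ₁ = 90° − 79.9° = 10.1°.
Ray parameter p = sin 10.1° / 252 = 6.9590e-04 s/m.
sin θ_3 = p·V_3 = 6.9590e-04 × 872 = 0.6068.
θ_3 = 37.36° from the vertical.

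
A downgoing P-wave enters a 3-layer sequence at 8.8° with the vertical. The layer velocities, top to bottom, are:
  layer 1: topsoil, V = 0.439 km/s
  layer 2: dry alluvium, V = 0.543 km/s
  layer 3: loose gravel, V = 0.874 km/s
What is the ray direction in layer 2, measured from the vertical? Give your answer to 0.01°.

Snell's law across each interface conserves sin θ / V, so sin θ_2 = V_2·sin θ₁/V₁.
sin θ_2 = 0.543 × sin 8.8° / 0.439 = 0.1892.
θ_2 = arcsin 0.1892 = 10.91°.

10.91°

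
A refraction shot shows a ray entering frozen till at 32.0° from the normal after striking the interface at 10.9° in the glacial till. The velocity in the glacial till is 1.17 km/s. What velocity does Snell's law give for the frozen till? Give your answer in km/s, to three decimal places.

3.279 km/s

Snell's law: sin 10.9°/V₁ = sin 32.0°/V₂.
V₂ = V₁·sin 32.0°/sin 10.9° = 1.17 × 2.8024 = 3.279 km/s.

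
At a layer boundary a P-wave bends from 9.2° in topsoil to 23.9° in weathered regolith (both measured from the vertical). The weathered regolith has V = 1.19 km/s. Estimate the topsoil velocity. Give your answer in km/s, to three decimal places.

Snell's law: sin 9.2°/V₁ = sin 23.9°/V₂.
V₁ = V₂·sin 9.2°/sin 23.9° = 1.19 × 0.3946 = 0.470 km/s.

0.470 km/s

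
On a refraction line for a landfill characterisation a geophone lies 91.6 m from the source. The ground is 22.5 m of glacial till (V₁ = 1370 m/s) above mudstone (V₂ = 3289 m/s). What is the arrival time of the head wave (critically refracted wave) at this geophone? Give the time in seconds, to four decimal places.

0.0577 s

t = x/V₂ + 2h·√(V₂²−V₁²)/(V₁V₂).
√(V₂²−V₁²) = √(3289²−1370²) = 2990.1 m/s; delay term = 2·22.5·2990.1/(1370·3289) = 0.02986 s.
t = 91.6/3289 + 0.02986 = 0.05771 s.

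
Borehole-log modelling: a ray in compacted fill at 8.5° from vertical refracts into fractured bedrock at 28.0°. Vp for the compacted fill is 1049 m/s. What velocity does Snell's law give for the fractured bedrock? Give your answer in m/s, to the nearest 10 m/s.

Snell's law: sin 8.5°/V₁ = sin 28.0°/V₂.
V₂ = V₁·sin 28.0°/sin 8.5° = 1049 × 3.1762 = 3331.83 m/s.

3330 m/s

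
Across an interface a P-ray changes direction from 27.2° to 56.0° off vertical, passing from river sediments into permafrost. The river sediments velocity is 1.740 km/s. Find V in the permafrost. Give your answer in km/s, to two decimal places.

Snell's law: sin 27.2°/V₁ = sin 56.0°/V₂.
V₂ = V₁·sin 56.0°/sin 27.2° = 1.740 × 1.8137 = 3.16 km/s.

3.16 km/s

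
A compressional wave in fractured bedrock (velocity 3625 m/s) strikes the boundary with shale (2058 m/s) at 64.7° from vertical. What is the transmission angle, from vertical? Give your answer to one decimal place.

30.9°

sin θ₁/V₁ = sin θ₂/V₂ ⇒ sin θ₂ = 2058·sin 64.7°/3625 = 2058·0.9041/3625 = 0.5133.
θ₂ = sin⁻¹(0.5133) = 30.88° (from vertical).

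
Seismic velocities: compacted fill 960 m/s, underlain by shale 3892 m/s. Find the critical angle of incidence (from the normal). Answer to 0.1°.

14.3°

At critical incidence the refracted ray runs along the interface (θ₂ = 90°), so sin θ_c = V₁/V₂.
θ_c = arcsin(960/3892) = arcsin 0.2467 = 14.28°.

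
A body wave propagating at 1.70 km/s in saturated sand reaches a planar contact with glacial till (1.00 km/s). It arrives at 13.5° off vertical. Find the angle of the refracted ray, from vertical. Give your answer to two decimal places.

7.89°

sin θ₁/V₁ = sin θ₂/V₂ ⇒ sin θ₂ = 1.00·sin 13.5°/1.70 = 1.00·0.2334/1.70 = 0.1373.
θ₂ = arcsin 0.1373 = 7.89° from the normal.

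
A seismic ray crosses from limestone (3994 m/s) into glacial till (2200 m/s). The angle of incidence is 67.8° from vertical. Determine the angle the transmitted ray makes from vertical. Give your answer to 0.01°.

Snell's law: sin θ₂ = (V₂/V₁)·sin θ₁ = (2200/3994)·sin 67.8° = 0.5100.
θ₂ = arcsin 0.5100 = 30.66° from the normal.

30.66°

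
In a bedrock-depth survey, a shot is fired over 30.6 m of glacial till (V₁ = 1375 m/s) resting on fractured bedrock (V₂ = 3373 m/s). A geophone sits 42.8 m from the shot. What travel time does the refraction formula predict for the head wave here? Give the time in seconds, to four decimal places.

t = x/V₂ + 2h·√(V₂²−V₁²)/(V₁V₂).
√(V₂²−V₁²) = √(3373²−1375²) = 3080.0 m/s; delay term = 2·30.6·3080.0/(1375·3373) = 0.04064 s.
t = 42.8/3373 + 0.04064 = 0.05333 s.

0.0533 s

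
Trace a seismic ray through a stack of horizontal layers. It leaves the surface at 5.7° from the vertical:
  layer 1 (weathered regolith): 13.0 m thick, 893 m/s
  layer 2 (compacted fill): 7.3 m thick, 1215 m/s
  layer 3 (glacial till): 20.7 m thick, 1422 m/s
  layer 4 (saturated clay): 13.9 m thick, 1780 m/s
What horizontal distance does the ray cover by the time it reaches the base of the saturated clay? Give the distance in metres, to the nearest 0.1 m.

8.4 m

Apply Snell's law at each interface; in layer i the horizontal offset is hᵢ·tan θᵢ.
Layer 1: θ = 5.70°; offset = 13.0·tan 5.70° = 1.298 m.
Layer 2: sin θ = 1215·sin 5.7°/893 = 0.1351, θ = 7.77°; offset = 7.3·tan 7.77° = 0.996 m.
Layer 3: sin θ = 1422·sin 5.7°/893 = 0.1582, θ = 9.10°; offset = 20.7·tan 9.10° = 3.316 m.
Layer 4: sin θ = 1780·sin 5.7°/893 = 0.1980, θ = 11.42°; offset = 13.9·tan 11.42° = 2.807 m.
Summing the layer offsets gives 8.416 m.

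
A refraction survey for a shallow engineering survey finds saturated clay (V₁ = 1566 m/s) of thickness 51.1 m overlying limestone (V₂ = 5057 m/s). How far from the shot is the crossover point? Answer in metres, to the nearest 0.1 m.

140.8 m

x_cross = 2h·√((V₂+V₁)/(V₂−V₁)).
(V₂+V₁)/(V₂−V₁) = (5057+1566)/(5057−1566) = 1.8972; √ = 1.3774.
x_cross = 2·51.1·1.3774 = 140.77 m.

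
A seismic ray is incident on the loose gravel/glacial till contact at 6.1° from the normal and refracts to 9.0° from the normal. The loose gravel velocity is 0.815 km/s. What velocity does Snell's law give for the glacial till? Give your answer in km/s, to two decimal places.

1.20 km/s

Snell's law: sin 6.1°/V₁ = sin 9.0°/V₂.
V₂ = V₁·sin 9.0°/sin 6.1° = 0.815 × 1.4721 = 1.20 km/s.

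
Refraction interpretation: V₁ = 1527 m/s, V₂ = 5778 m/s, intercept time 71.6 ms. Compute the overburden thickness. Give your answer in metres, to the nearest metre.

57 m

h = tᵢ·V₁·V₂ / (2·√(V₂²−V₁²)).
√(V₂²−V₁²) = √(5778² − 1527²) = 5572.6 m/s.
h = 0.0716 s × 1527 × 5778 / (2 × 5572.6) = 56.68 m.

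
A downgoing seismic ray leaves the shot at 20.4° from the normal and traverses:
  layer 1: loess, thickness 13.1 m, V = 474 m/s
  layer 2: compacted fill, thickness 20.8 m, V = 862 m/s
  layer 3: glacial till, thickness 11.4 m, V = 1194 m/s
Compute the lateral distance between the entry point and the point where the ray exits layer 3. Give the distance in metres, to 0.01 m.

42.84 m

p = sin θ₁/V₁ = sin 20.4°/474 = 7.3538e-04 s/m is conserved through the stack.
Layer 1: θ = 20.40°; offset = 13.1·tan 20.40° = 4.8718 m.
Layer 2: sin θ = p·862 = 0.6339 → θ = 39.34°; offset = 20.8·tan 39.34° = 17.0480 m.
Layer 3: sin θ = p·1194 = 0.8780 → θ = 61.41°; offset = 11.4·tan 61.41° = 20.9159 m.
Summing the layer offsets gives 42.8357 m.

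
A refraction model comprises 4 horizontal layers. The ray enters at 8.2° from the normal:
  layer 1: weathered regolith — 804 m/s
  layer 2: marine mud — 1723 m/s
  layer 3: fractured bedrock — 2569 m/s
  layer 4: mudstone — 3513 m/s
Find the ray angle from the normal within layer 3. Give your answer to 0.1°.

27.1°

Ray parameter p = sin 8.2° / 804 = 1.7740e-04 s/m.
sin θ_3 = p·V_3 = 1.7740e-04 × 2569 = 0.4557.
θ_3 = 27.11° from the vertical.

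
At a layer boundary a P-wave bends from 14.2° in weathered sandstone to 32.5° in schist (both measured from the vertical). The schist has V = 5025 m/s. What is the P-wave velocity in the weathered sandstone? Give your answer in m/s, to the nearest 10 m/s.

2290 m/s

Snell's law: sin 14.2°/V₁ = sin 32.5°/V₂.
V₁ = V₂·sin 14.2°/sin 32.5° = 5025 × 0.4566 = 2294.19 m/s.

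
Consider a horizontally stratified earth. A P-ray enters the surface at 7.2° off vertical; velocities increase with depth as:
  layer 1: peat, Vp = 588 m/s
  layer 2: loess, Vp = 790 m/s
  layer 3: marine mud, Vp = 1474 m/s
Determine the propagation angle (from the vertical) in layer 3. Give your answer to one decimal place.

18.3°

Ray parameter p = sin 7.2° / 588 = 2.1315e-04 s/m.
sin θ_3 = p·V_3 = 2.1315e-04 × 1474 = 0.3142.
θ_3 = arcsin 0.3142 = 18.31°.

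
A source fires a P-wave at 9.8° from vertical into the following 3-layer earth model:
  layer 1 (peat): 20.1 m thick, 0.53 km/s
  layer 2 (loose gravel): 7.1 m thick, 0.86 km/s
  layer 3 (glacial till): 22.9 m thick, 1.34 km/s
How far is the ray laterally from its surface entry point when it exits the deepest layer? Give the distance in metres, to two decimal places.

16.43 m

p = sin θ₁/V₁ = sin 9.8°/0.53 = 3.2115e-01 s/km is conserved through the stack.
Layer 1: θ = 9.80°; offset = 20.1·tan 9.80° = 3.4719 m.
Layer 2: sin θ = p·0.86 = 0.2762 → θ = 16.03°; offset = 7.1·tan 16.03° = 2.0403 m.
Layer 3: sin θ = p·1.34 = 0.4303 → θ = 25.49°; offset = 22.9·tan 25.49° = 10.9174 m.
Total horizontal offset = 16.4296 m.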